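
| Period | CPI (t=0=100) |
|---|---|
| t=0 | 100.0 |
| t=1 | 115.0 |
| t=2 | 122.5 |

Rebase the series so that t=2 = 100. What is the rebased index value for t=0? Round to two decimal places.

81.63

Rebased(t=0) = 100.0 / 122.5 × 100 = 81.6327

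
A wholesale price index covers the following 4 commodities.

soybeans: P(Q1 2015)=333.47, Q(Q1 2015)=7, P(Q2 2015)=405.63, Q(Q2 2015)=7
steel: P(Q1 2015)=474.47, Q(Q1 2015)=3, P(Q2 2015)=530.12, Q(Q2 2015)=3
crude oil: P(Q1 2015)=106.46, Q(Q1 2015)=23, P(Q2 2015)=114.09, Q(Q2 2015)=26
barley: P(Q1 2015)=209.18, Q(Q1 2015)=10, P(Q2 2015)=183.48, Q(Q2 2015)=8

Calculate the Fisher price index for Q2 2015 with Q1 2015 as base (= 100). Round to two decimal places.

107.61

Laspeyres component (base-period weights):
ΣP(Q2 2015)Q(Q1 2015) = 405.63×7 + 530.12×3 + 114.09×23 + 183.48×10 = 2839.41 + 1590.36 + 2624.07 + 1834.8 = 8888.64
ΣP(Q1 2015)Q(Q1 2015) = 333.47×7 + 474.47×3 + 106.46×23 + 209.18×10 = 2334.29 + 1423.41 + 2448.58 + 2091.8 = 8298.08
L = 8888.64 / 8298.08 × 100 = 107.1168
Paasche component (current-period weights):
ΣP(Q2 2015)Q(Q2 2015) = 405.63×7 + 530.12×3 + 114.09×26 + 183.48×8 = 2839.41 + 1590.36 + 2966.34 + 1467.84 = 8863.95
ΣP(Q1 2015)Q(Q2 2015) = 333.47×7 + 474.47×3 + 106.46×26 + 209.18×8 = 2334.29 + 1423.41 + 2767.96 + 1673.44 = 8199.1
P = 8863.95 / 8199.1 × 100 = 108.1088
Fisher = √(L × P) = √(107.1168 × 108.1088) = 107.6117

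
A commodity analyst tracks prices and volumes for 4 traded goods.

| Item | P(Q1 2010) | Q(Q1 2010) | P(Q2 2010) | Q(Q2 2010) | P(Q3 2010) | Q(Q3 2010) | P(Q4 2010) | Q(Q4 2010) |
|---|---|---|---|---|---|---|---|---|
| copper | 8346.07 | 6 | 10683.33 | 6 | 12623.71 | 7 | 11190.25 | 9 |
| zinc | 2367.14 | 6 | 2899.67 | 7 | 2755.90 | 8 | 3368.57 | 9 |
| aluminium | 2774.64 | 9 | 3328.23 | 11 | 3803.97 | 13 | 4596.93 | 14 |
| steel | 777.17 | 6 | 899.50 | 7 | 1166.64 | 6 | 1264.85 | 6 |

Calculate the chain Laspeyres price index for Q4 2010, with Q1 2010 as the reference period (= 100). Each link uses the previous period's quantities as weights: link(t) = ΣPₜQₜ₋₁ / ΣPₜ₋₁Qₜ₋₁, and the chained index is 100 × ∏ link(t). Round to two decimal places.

146.66

Link Q1 2010→Q2 2010:
ΣP(Q2 2010)Q(Q1 2010) = 10683.33×6 + 2899.67×6 + 3328.23×9 + 899.50×6 = 64099.98 + 17398.02 + 29954.07 + 5397 = 116849.07
ΣP(Q1 2010)Q(Q1 2010) = 8346.07×6 + 2367.14×6 + 2774.64×9 + 777.17×6 = 50076.42 + 14202.84 + 24971.76 + 4663.02 = 93914.04
link = 116849.07/93914.04 = 1.244213
Link Q2 2010→Q3 2010:
ΣP(Q3 2010)Q(Q2 2010) = 12623.71×6 + 2755.90×7 + 3803.97×11 + 1166.64×7 = 75742.26 + 19291.3 + 41843.67 + 8166.48 = 145043.71
ΣP(Q2 2010)Q(Q2 2010) = 10683.33×6 + 2899.67×7 + 3328.23×11 + 899.50×7 = 64099.98 + 20297.69 + 36610.53 + 6296.5 = 127304.7
link = 145043.71/127304.7 = 1.139343
Link Q3 2010→Q4 2010:
ΣP(Q4 2010)Q(Q3 2010) = 11190.25×7 + 3368.57×8 + 4596.93×13 + 1264.85×6 = 78331.75 + 26948.56 + 59760.09 + 7589.1 = 172629.5
ΣP(Q3 2010)Q(Q3 2010) = 12623.71×7 + 2755.90×8 + 3803.97×13 + 1166.64×6 = 88365.97 + 22047.2 + 49451.61 + 6999.84 = 166864.62
link = 172629.5/166864.62 = 1.034548
Chained index = 100 × 1.244213 × 1.139343 × 1.034548 = 146.6560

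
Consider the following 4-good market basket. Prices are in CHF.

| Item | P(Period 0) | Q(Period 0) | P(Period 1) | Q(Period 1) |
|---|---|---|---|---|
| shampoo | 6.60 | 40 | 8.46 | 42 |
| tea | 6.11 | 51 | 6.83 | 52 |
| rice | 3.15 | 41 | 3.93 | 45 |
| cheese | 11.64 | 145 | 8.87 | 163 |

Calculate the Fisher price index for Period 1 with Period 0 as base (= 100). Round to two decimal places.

88.89

Laspeyres component (base-period weights):
ΣP(Period 1)Q(Period 0) = 8.46×40 + 6.83×51 + 3.93×41 + 8.87×145 = 338.4 + 348.33 + 161.13 + 1286.15 = 2134.01
ΣP(Period 0)Q(Period 0) = 6.60×40 + 6.11×51 + 3.15×41 + 11.64×145 = 264 + 311.61 + 129.15 + 1687.8 = 2392.56
L = 2134.01 / 2392.56 × 100 = 89.1936
Paasche component (current-period weights):
ΣP(Period 1)Q(Period 1) = 8.46×42 + 6.83×52 + 3.93×45 + 8.87×163 = 355.32 + 355.16 + 176.85 + 1445.81 = 2333.14
ΣP(Period 0)Q(Period 1) = 6.60×42 + 6.11×52 + 3.15×45 + 11.64×163 = 277.2 + 317.72 + 141.75 + 1897.32 = 2633.99
P = 2333.14 / 2633.99 × 100 = 88.5782
Fisher = √(L × P) = √(89.1936 × 88.5782) = 88.8853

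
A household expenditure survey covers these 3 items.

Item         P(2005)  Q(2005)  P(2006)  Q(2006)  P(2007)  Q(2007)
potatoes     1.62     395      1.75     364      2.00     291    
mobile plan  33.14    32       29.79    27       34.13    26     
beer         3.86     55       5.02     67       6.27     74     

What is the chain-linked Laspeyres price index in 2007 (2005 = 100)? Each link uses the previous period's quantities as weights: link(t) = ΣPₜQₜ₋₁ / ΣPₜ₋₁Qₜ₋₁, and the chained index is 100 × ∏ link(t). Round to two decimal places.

Link 2005→2006:
ΣP(2006)Q(2005) = 1.75×395 + 29.79×32 + 5.02×55 = 691.25 + 953.28 + 276.1 = 1920.63
ΣP(2005)Q(2005) = 1.62×395 + 33.14×32 + 3.86×55 = 639.9 + 1060.48 + 212.3 = 1912.68
link = 1920.63/1912.68 = 1.004156
Link 2006→2007:
ΣP(2007)Q(2006) = 2.00×364 + 34.13×27 + 6.27×67 = 728 + 921.51 + 420.09 = 2069.6
ΣP(2006)Q(2006) = 1.75×364 + 29.79×27 + 5.02×67 = 637 + 804.33 + 336.34 = 1777.67
link = 2069.6/1777.67 = 1.164221
Chained index = 100 × 1.004156 × 1.164221 = 116.9060

116.91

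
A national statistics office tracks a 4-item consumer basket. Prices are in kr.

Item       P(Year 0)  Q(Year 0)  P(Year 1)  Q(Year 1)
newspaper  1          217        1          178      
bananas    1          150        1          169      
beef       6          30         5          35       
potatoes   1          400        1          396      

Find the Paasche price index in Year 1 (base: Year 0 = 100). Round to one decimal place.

Paasche price index uses current-period quantities as weights.
ΣP(Year 1)·Q(Year 1) = 1×178 + 1×169 + 5×35 + 1×396 = 178 + 169 + 175 + 396 = 918
ΣP(Year 0)·Q(Year 1) = 1×178 + 1×169 + 6×35 + 1×396 = 178 + 169 + 210 + 396 = 953
Index = 918 / 953 × 100 = 96.3274

96.3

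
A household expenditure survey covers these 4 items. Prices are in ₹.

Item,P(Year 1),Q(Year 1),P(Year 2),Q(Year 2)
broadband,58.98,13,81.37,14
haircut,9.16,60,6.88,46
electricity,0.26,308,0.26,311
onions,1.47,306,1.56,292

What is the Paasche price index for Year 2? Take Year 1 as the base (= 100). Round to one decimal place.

113.4

Paasche price index uses current-period quantities as weights.
ΣP(Year 2)·Q(Year 2) = 81.37×14 + 6.88×46 + 0.26×311 + 1.56×292 = 1139.18 + 316.48 + 80.86 + 455.52 = 1992.04
ΣP(Year 1)·Q(Year 2) = 58.98×14 + 9.16×46 + 0.26×311 + 1.47×292 = 825.72 + 421.36 + 80.86 + 429.24 = 1757.18
Index = 1992.04 / 1757.18 × 100 = 113.3657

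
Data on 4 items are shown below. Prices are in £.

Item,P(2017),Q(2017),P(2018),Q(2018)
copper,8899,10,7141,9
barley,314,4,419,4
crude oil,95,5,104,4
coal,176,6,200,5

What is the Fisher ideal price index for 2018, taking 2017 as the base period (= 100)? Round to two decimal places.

Laspeyres component (base-period weights):
ΣP(2018)Q(2017) = 7141×10 + 419×4 + 104×5 + 200×6 = 71410 + 1676 + 520 + 1200 = 74806
ΣP(2017)Q(2017) = 8899×10 + 314×4 + 95×5 + 176×6 = 88990 + 1256 + 475 + 1056 = 91777
L = 74806 / 91777 × 100 = 81.5084
Paasche component (current-period weights):
ΣP(2018)Q(2018) = 7141×9 + 419×4 + 104×4 + 200×5 = 64269 + 1676 + 416 + 1000 = 67361
ΣP(2017)Q(2018) = 8899×9 + 314×4 + 95×4 + 176×5 = 80091 + 1256 + 380 + 880 = 82607
P = 67361 / 82607 × 100 = 81.5439
Fisher = √(L × P) = √(81.5084 × 81.5439) = 81.5262

81.53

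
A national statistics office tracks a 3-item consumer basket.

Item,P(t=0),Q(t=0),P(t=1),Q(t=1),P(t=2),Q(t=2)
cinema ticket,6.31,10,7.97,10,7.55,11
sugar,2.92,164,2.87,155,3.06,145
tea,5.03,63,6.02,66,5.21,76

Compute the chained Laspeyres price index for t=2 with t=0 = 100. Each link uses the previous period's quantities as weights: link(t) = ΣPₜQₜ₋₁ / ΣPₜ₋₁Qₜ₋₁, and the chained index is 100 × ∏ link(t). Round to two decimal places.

Link t=0→t=1:
ΣP(t=1)Q(t=0) = 7.97×10 + 2.87×164 + 6.02×63 = 79.7 + 470.68 + 379.26 = 929.64
ΣP(t=0)Q(t=0) = 6.31×10 + 2.92×164 + 5.03×63 = 63.1 + 478.88 + 316.89 = 858.87
link = 929.64/858.87 = 1.082399
Link t=1→t=2:
ΣP(t=2)Q(t=1) = 7.55×10 + 3.06×155 + 5.21×66 = 75.5 + 474.3 + 343.86 = 893.66
ΣP(t=1)Q(t=1) = 7.97×10 + 2.87×155 + 6.02×66 = 79.7 + 444.85 + 397.32 = 921.87
link = 893.66/921.87 = 0.969399
Chained index = 100 × 1.082399 × 0.969399 = 104.9277

104.93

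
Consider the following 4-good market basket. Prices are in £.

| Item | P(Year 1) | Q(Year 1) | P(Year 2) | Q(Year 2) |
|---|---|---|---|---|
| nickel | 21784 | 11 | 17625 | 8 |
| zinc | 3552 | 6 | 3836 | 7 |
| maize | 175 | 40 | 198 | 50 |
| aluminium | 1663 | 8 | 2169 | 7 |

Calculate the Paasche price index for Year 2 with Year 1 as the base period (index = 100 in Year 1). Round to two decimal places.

87.89

Paasche price index uses current-period quantities as weights.
ΣP(Year 2)·Q(Year 2) = 17625×8 + 3836×7 + 198×50 + 2169×7 = 141000 + 26852 + 9900 + 15183 = 192935
ΣP(Year 1)·Q(Year 2) = 21784×8 + 3552×7 + 175×50 + 1663×7 = 174272 + 24864 + 8750 + 11641 = 219527
Index = 192935 / 219527 × 100 = 87.8867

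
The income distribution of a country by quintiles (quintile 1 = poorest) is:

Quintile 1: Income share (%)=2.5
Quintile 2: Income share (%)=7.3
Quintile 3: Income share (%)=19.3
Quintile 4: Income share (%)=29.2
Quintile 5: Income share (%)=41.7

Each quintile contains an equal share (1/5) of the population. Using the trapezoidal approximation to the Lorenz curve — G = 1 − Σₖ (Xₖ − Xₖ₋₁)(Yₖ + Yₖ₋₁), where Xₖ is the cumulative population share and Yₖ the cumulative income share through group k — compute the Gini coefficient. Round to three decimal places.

Cumulative income shares Yₖ: 0.0250, 0.0980, 0.2910, 0.5830, 1.0000
Σ (Xₖ−Xₖ₋₁)(Yₖ+Yₖ₋₁) = (1/5)(0.0250+0.0000) + (1/5)(0.0980+0.0250) + (1/5)(0.2910+0.0980) + (1/5)(0.5830+0.2910) + (1/5)(1.0000+0.5830)
  = 0.0050 + 0.0246 + 0.0778 + 0.1748 + 0.3166 = 0.5988
G = 1 − 0.5988 = 0.4012

0.401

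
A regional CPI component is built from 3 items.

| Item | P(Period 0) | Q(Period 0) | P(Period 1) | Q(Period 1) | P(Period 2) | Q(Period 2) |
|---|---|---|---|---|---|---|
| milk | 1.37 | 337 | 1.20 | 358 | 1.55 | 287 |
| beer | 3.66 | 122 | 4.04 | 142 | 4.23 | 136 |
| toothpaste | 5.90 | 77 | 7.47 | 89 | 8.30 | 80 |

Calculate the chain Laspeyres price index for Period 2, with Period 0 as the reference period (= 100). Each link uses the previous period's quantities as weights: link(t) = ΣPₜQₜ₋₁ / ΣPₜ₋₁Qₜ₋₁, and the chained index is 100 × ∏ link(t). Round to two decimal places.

122.72

Link Period 0→Period 1:
ΣP(Period 1)Q(Period 0) = 1.20×337 + 4.04×122 + 7.47×77 = 404.4 + 492.88 + 575.19 = 1472.47
ΣP(Period 0)Q(Period 0) = 1.37×337 + 3.66×122 + 5.90×77 = 461.69 + 446.52 + 454.3 = 1362.51
link = 1472.47/1362.51 = 1.080704
Link Period 1→Period 2:
ΣP(Period 2)Q(Period 1) = 1.55×358 + 4.23×142 + 8.30×89 = 554.9 + 600.66 + 738.7 = 1894.26
ΣP(Period 1)Q(Period 1) = 1.20×358 + 4.04×142 + 7.47×89 = 429.6 + 573.68 + 664.83 = 1668.11
link = 1894.26/1668.11 = 1.135573
Chained index = 100 × 1.080704 × 1.135573 = 122.7218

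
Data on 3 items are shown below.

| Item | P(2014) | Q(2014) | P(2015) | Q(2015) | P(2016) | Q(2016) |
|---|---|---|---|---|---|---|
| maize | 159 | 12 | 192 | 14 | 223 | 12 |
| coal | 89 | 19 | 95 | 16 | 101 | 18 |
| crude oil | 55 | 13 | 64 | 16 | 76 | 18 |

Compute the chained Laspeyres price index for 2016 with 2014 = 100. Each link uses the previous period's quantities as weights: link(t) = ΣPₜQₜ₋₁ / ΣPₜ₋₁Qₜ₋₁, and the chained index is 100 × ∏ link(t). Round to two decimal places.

Link 2014→2015:
ΣP(2015)Q(2014) = 192×12 + 95×19 + 64×13 = 2304 + 1805 + 832 = 4941
ΣP(2014)Q(2014) = 159×12 + 89×19 + 55×13 = 1908 + 1691 + 715 = 4314
link = 4941/4314 = 1.145341
Link 2015→2016:
ΣP(2016)Q(2015) = 223×14 + 101×16 + 76×16 = 3122 + 1616 + 1216 = 5954
ΣP(2015)Q(2015) = 192×14 + 95×16 + 64×16 = 2688 + 1520 + 1024 = 5232
link = 5954/5232 = 1.137997
Chained index = 100 × 1.145341 × 1.137997 = 130.3394

130.34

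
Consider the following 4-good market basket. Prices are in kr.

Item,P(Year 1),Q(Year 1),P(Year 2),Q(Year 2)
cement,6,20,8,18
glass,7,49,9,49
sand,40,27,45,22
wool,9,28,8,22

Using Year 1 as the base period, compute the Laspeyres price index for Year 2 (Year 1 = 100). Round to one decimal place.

Laspeyres price index uses base-period quantities as weights.
ΣP(Year 2)·Q(Year 1) = 8×20 + 9×49 + 45×27 + 8×28 = 160 + 441 + 1215 + 224 = 2040
ΣP(Year 1)·Q(Year 1) = 6×20 + 7×49 + 40×27 + 9×28 = 120 + 343 + 1080 + 252 = 1795
Index = 2040 / 1795 × 100 = 113.6490

113.6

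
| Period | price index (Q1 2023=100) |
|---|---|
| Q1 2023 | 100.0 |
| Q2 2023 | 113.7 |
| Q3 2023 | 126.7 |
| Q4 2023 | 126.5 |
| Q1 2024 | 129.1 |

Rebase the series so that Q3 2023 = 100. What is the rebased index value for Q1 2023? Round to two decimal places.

Rebased(Q1 2023) = 100.0 / 126.7 × 100 = 78.9266

78.93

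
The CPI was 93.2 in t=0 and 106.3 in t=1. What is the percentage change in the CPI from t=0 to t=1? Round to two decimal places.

14.06%

Change = (106.3 − 93.2) / 93.2 × 100
       = 13.1 / 93.2 × 100 = 14.0558%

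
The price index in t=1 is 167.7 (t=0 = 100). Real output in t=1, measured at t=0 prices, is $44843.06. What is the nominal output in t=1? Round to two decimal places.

75201.81

Nominal = Real × (Index/100) = 44843.06 × (167.7/100)
        = 44843.06 × 1.677 = 75201.8116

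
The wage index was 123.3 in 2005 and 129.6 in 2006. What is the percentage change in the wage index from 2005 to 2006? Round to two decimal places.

5.11%

Change = (129.6 − 123.3) / 123.3 × 100
       = 6.3 / 123.3 × 100 = 5.1095%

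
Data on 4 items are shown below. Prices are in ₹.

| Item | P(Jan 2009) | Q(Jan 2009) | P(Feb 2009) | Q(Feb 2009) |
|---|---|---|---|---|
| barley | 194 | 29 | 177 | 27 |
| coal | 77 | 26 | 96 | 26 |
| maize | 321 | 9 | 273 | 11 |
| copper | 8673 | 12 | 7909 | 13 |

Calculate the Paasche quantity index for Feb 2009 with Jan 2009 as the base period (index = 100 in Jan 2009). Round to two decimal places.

107.72

Paasche quantity index uses current-period prices as weights.
ΣP(Feb 2009)·Q(Feb 2009) = 177×27 + 96×26 + 273×11 + 7909×13 = 4779 + 2496 + 3003 + 102817 = 113095
ΣP(Feb 2009)·Q(Jan 2009) = 177×29 + 96×26 + 273×9 + 7909×12 = 5133 + 2496 + 2457 + 94908 = 104994
Index = 113095 / 104994 × 100 = 107.7157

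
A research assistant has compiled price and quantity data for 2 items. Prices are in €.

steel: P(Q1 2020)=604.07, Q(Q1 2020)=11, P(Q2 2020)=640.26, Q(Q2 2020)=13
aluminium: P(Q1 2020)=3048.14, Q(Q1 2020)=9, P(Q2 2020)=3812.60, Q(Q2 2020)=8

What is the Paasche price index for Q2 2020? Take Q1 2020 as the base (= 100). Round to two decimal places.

120.43

Paasche price index uses current-period quantities as weights.
ΣP(Q2 2020)·Q(Q2 2020) = 640.26×13 + 3812.60×8 = 8323.38 + 30500.8 = 38824.18
ΣP(Q1 2020)·Q(Q2 2020) = 604.07×13 + 3048.14×8 = 7852.91 + 24385.12 = 32238.03
Index = 38824.18 / 32238.03 × 100 = 120.4298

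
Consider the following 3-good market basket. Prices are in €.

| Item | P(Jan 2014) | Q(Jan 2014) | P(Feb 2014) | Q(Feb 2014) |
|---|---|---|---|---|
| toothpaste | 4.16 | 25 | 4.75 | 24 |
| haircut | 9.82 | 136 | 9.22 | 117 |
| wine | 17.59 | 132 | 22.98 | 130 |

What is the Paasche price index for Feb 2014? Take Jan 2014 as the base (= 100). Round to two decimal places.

Paasche price index uses current-period quantities as weights.
ΣP(Feb 2014)·Q(Feb 2014) = 4.75×24 + 9.22×117 + 22.98×130 = 114 + 1078.74 + 2987.4 = 4180.14
ΣP(Jan 2014)·Q(Feb 2014) = 4.16×24 + 9.82×117 + 17.59×130 = 99.84 + 1148.94 + 2286.7 = 3535.48
Index = 4180.14 / 3535.48 × 100 = 118.2340

118.23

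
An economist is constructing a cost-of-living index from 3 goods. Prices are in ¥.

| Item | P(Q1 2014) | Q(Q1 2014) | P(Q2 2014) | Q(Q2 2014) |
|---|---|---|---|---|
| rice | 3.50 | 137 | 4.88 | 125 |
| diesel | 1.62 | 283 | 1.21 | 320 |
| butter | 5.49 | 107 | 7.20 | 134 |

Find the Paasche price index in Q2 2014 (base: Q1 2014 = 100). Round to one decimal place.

Paasche price index uses current-period quantities as weights.
ΣP(Q2 2014)·Q(Q2 2014) = 4.88×125 + 1.21×320 + 7.20×134 = 610 + 387.2 + 964.8 = 1962
ΣP(Q1 2014)·Q(Q2 2014) = 3.50×125 + 1.62×320 + 5.49×134 = 437.5 + 518.4 + 735.66 = 1691.56
Index = 1962 / 1691.56 × 100 = 115.9876

116.0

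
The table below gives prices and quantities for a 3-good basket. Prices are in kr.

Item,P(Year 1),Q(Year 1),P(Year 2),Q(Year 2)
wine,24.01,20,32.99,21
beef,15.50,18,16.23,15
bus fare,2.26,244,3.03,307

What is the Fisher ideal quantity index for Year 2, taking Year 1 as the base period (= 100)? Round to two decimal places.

Laspeyres component (base-period weights):
ΣP(Year 1)Q(Year 2) = 24.01×21 + 15.50×15 + 2.26×307 = 504.21 + 232.5 + 693.82 = 1430.53
ΣP(Year 1)Q(Year 1) = 24.01×20 + 15.50×18 + 2.26×244 = 480.2 + 279 + 551.44 = 1310.64
L = 1430.53 / 1310.64 × 100 = 109.1474
Paasche component (current-period weights):
ΣP(Year 2)Q(Year 2) = 32.99×21 + 16.23×15 + 3.03×307 = 692.79 + 243.45 + 930.21 = 1866.45
ΣP(Year 2)Q(Year 1) = 32.99×20 + 16.23×18 + 3.03×244 = 659.8 + 292.14 + 739.32 = 1691.26
P = 1866.45 / 1691.26 × 100 = 110.3585
Fisher = √(L × P) = √(109.1474 × 110.3585) = 109.7513

109.75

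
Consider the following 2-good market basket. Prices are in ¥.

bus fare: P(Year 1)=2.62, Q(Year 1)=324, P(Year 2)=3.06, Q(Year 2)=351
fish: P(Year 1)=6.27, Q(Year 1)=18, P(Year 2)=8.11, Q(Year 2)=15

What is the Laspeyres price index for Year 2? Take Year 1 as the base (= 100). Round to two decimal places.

Laspeyres price index uses base-period quantities as weights.
ΣP(Year 2)·Q(Year 1) = 3.06×324 + 8.11×18 = 991.44 + 145.98 = 1137.42
ΣP(Year 1)·Q(Year 1) = 2.62×324 + 6.27×18 = 848.88 + 112.86 = 961.74
Index = 1137.42 / 961.74 × 100 = 118.2669

118.27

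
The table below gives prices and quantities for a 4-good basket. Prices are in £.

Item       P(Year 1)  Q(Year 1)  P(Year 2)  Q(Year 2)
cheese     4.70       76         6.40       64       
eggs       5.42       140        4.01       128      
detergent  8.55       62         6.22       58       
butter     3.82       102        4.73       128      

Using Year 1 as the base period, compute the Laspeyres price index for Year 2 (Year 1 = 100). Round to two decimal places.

94.11

Laspeyres price index uses base-period quantities as weights.
ΣP(Year 2)·Q(Year 1) = 6.40×76 + 4.01×140 + 6.22×62 + 4.73×102 = 486.4 + 561.4 + 385.64 + 482.46 = 1915.9
ΣP(Year 1)·Q(Year 1) = 4.70×76 + 5.42×140 + 8.55×62 + 3.82×102 = 357.2 + 758.8 + 530.1 + 389.64 = 2035.74
Index = 1915.9 / 2035.74 × 100 = 94.1132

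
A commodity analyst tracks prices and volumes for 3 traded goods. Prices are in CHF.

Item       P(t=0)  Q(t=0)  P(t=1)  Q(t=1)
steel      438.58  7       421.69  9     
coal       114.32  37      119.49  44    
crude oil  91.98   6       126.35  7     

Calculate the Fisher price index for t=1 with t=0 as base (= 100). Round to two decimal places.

103.42

Laspeyres component (base-period weights):
ΣP(t=1)Q(t=0) = 421.69×7 + 119.49×37 + 126.35×6 = 2951.83 + 4421.13 + 758.1 = 8131.06
ΣP(t=0)Q(t=0) = 438.58×7 + 114.32×37 + 91.98×6 = 3070.06 + 4229.84 + 551.88 = 7851.78
L = 8131.06 / 7851.78 × 100 = 103.5569
Paasche component (current-period weights):
ΣP(t=1)Q(t=1) = 421.69×9 + 119.49×44 + 126.35×7 = 3795.21 + 5257.56 + 884.45 = 9937.22
ΣP(t=0)Q(t=1) = 438.58×9 + 114.32×44 + 91.98×7 = 3947.22 + 5030.08 + 643.86 = 9621.16
P = 9937.22 / 9621.16 × 100 = 103.2851
Fisher = √(L × P) = √(103.5569 × 103.2851) = 103.4209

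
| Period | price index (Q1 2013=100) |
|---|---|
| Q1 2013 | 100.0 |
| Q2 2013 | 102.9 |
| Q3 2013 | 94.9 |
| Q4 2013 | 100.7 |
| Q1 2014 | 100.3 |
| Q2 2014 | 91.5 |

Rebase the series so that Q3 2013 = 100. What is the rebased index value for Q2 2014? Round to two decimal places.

96.42

Rebased(Q2 2014) = 91.5 / 94.9 × 100 = 96.4173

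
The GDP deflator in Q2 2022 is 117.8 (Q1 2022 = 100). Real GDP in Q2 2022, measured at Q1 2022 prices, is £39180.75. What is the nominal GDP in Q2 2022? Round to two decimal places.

46154.92

Nominal = Real × (Index/100) = 39180.75 × (117.8/100)
        = 39180.75 × 1.178 = 46154.9235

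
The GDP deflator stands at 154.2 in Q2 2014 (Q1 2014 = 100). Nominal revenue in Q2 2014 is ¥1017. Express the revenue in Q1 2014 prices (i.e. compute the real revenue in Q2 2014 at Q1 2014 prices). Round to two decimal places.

Real = Nominal ÷ (Index/100) = 1017 ÷ (154.2/100)
     = 1017 ÷ 1.542 = 659.5331

659.53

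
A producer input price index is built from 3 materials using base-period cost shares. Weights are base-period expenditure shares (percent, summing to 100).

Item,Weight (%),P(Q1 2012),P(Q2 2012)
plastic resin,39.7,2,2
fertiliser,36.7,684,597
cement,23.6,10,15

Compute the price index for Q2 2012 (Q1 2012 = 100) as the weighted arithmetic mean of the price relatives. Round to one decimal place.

107.1

plastic resin: 39.7 × (2/2) = 39.7 × 1.000000 = 39.7000
fertiliser: 36.7 × (597/684) = 36.7 × 0.872807 = 32.0320
cement: 23.6 × (15/10) = 23.6 × 1.500000 = 35.4000
Index = Σ wᵢ·(p₁ᵢ/p₀ᵢ) = 39.7000 + 32.0320 + 35.4000 = 107.1320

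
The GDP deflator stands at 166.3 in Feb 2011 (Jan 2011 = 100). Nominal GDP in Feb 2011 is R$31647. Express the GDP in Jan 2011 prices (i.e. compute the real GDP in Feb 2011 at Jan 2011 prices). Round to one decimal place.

19030.1

Real = Nominal ÷ (Index/100) = 31647 ÷ (166.3/100)
     = 31647 ÷ 1.663 = 19030.0661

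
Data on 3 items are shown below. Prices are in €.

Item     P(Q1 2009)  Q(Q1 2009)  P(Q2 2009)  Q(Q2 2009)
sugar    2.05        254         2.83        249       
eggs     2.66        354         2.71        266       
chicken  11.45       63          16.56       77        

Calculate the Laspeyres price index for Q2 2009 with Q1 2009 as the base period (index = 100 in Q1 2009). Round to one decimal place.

Laspeyres price index uses base-period quantities as weights.
ΣP(Q2 2009)·Q(Q1 2009) = 2.83×254 + 2.71×354 + 16.56×63 = 718.82 + 959.34 + 1043.28 = 2721.44
ΣP(Q1 2009)·Q(Q1 2009) = 2.05×254 + 2.66×354 + 11.45×63 = 520.7 + 941.64 + 721.35 = 2183.69
Index = 2721.44 / 2183.69 × 100 = 124.6257

124.6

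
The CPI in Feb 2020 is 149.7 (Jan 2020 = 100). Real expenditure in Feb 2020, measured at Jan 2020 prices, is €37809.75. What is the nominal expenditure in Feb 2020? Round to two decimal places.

Nominal = Real × (Index/100) = 37809.75 × (149.7/100)
        = 37809.75 × 1.497 = 56601.1957

56601.20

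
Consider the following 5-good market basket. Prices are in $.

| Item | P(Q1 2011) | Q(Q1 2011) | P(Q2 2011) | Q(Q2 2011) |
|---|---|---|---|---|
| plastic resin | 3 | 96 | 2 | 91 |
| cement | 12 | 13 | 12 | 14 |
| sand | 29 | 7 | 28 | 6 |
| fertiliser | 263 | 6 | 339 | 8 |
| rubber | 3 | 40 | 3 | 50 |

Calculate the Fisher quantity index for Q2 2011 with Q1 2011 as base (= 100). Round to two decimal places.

Laspeyres component (base-period weights):
ΣP(Q1 2011)Q(Q2 2011) = 3×91 + 12×14 + 29×6 + 263×8 + 3×50 = 273 + 168 + 174 + 2104 + 150 = 2869
ΣP(Q1 2011)Q(Q1 2011) = 3×96 + 12×13 + 29×7 + 263×6 + 3×40 = 288 + 156 + 203 + 1578 + 120 = 2345
L = 2869 / 2345 × 100 = 122.3454
Paasche component (current-period weights):
ΣP(Q2 2011)Q(Q2 2011) = 2×91 + 12×14 + 28×6 + 339×8 + 3×50 = 182 + 168 + 168 + 2712 + 150 = 3380
ΣP(Q2 2011)Q(Q1 2011) = 2×96 + 12×13 + 28×7 + 339×6 + 3×40 = 192 + 156 + 196 + 2034 + 120 = 2698
P = 3380 / 2698 × 100 = 125.2780
Fisher = √(L × P) = √(122.3454 × 125.2780) = 123.8030

123.80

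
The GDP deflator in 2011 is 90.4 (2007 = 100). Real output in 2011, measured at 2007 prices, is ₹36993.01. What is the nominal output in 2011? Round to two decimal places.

Nominal = Real × (Index/100) = 36993.01 × (90.4/100)
        = 36993.01 × 0.904 = 33441.6810

33441.68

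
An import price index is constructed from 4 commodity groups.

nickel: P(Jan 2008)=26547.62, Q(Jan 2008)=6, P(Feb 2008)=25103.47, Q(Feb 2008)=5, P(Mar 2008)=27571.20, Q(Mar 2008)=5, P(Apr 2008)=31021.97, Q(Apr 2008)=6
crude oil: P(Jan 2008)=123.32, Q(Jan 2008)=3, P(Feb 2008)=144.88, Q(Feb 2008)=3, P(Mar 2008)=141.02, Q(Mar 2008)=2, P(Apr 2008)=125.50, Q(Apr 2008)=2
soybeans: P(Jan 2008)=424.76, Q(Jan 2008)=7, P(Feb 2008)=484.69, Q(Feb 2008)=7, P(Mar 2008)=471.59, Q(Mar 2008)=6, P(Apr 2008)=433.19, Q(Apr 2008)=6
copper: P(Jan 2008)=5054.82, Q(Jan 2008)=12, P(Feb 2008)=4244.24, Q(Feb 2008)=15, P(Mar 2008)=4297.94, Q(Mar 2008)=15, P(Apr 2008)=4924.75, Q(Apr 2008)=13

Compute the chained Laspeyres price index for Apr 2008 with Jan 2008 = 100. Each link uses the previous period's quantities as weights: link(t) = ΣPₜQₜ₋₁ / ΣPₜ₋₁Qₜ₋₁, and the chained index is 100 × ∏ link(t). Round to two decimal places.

110.81

Link Jan 2008→Feb 2008:
ΣP(Feb 2008)Q(Jan 2008) = 25103.47×6 + 144.88×3 + 484.69×7 + 4244.24×12 = 150620.82 + 434.64 + 3392.83 + 50930.88 = 205379.17
ΣP(Jan 2008)Q(Jan 2008) = 26547.62×6 + 123.32×3 + 424.76×7 + 5054.82×12 = 159285.72 + 369.96 + 2973.32 + 60657.84 = 223286.84
link = 205379.17/223286.84 = 0.919800
Link Feb 2008→Mar 2008:
ΣP(Mar 2008)Q(Feb 2008) = 27571.20×5 + 141.02×3 + 471.59×7 + 4297.94×15 = 137856 + 423.06 + 3301.13 + 64469.1 = 206049.29
ΣP(Feb 2008)Q(Feb 2008) = 25103.47×5 + 144.88×3 + 484.69×7 + 4244.24×15 = 125517.35 + 434.64 + 3392.83 + 63663.6 = 193008.42
link = 206049.29/193008.42 = 1.067566
Link Mar 2008→Apr 2008:
ΣP(Apr 2008)Q(Mar 2008) = 31021.97×5 + 125.50×2 + 433.19×6 + 4924.75×15 = 155109.85 + 251 + 2599.14 + 73871.25 = 231831.24
ΣP(Mar 2008)Q(Mar 2008) = 27571.20×5 + 141.02×2 + 471.59×6 + 4297.94×15 = 137856 + 282.04 + 2829.54 + 64469.1 = 205436.68
link = 231831.24/205436.68 = 1.128480
Chained index = 100 × 0.919800 × 1.067566 × 1.128480 = 110.8108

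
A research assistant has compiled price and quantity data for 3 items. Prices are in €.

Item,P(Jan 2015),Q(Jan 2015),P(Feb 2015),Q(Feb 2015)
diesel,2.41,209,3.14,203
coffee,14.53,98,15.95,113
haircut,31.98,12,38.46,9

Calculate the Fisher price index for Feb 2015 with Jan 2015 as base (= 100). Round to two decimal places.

115.58

Laspeyres component (base-period weights):
ΣP(Feb 2015)Q(Jan 2015) = 3.14×209 + 15.95×98 + 38.46×12 = 656.26 + 1563.1 + 461.52 = 2680.88
ΣP(Jan 2015)Q(Jan 2015) = 2.41×209 + 14.53×98 + 31.98×12 = 503.69 + 1423.94 + 383.76 = 2311.39
L = 2680.88 / 2311.39 × 100 = 115.9856
Paasche component (current-period weights):
ΣP(Feb 2015)Q(Feb 2015) = 3.14×203 + 15.95×113 + 38.46×9 = 637.42 + 1802.35 + 346.14 = 2785.91
ΣP(Jan 2015)Q(Feb 2015) = 2.41×203 + 14.53×113 + 31.98×9 = 489.23 + 1641.89 + 287.82 = 2418.94
P = 2785.91 / 2418.94 × 100 = 115.1707
Fisher = √(L × P) = √(115.9856 × 115.1707) = 115.5774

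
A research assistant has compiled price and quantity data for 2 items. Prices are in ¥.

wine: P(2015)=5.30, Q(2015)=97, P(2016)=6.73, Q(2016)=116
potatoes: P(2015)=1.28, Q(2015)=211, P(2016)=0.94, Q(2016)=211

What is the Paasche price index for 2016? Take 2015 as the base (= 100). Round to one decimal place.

110.6

Paasche price index uses current-period quantities as weights.
ΣP(2016)·Q(2016) = 6.73×116 + 0.94×211 = 780.68 + 198.34 = 979.02
ΣP(2015)·Q(2016) = 5.30×116 + 1.28×211 = 614.8 + 270.08 = 884.88
Index = 979.02 / 884.88 × 100 = 110.6387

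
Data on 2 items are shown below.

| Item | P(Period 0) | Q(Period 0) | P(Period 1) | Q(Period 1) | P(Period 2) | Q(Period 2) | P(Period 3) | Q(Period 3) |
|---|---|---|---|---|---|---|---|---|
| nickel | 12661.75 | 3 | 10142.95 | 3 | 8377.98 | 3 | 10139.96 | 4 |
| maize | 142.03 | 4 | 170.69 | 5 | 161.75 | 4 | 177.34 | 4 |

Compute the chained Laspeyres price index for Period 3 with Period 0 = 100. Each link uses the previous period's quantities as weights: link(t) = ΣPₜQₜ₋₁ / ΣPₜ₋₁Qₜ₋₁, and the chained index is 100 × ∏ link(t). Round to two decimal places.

80.81

Link Period 0→Period 1:
ΣP(Period 1)Q(Period 0) = 10142.95×3 + 170.69×4 = 30428.85 + 682.76 = 31111.61
ΣP(Period 0)Q(Period 0) = 12661.75×3 + 142.03×4 = 37985.25 + 568.12 = 38553.37
link = 31111.61/38553.37 = 0.806975
Link Period 1→Period 2:
ΣP(Period 2)Q(Period 1) = 8377.98×3 + 161.75×5 = 25133.94 + 808.75 = 25942.69
ΣP(Period 1)Q(Period 1) = 10142.95×3 + 170.69×5 = 30428.85 + 853.45 = 31282.3
link = 25942.69/31282.3 = 0.829309
Link Period 2→Period 3:
ΣP(Period 3)Q(Period 2) = 10139.96×3 + 177.34×4 = 30419.88 + 709.36 = 31129.24
ΣP(Period 2)Q(Period 2) = 8377.98×3 + 161.75×4 = 25133.94 + 647 = 25780.94
link = 31129.24/25780.94 = 1.207452
Chained index = 100 × 0.806975 × 0.829309 × 1.207452 = 80.8065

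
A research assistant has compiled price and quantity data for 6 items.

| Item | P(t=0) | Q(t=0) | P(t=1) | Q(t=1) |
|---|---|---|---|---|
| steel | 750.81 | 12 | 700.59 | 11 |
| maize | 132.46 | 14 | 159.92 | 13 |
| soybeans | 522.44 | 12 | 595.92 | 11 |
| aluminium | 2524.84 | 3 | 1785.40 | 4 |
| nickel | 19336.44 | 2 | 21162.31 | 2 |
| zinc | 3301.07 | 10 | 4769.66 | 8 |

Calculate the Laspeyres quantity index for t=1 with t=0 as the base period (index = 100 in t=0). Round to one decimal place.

Laspeyres quantity index uses base-period prices as weights.
ΣP(t=0)·Q(t=1) = 750.81×11 + 132.46×13 + 522.44×11 + 2524.84×4 + 19336.44×2 + 3301.07×8 = 8258.91 + 1721.98 + 5746.84 + 10099.36 + 38672.88 + 26408.56 = 90908.53
ΣP(t=0)·Q(t=0) = 750.81×12 + 132.46×14 + 522.44×12 + 2524.84×3 + 19336.44×2 + 3301.07×10 = 9009.72 + 1854.44 + 6269.28 + 7574.52 + 38672.88 + 33010.7 = 96391.54
Index = 90908.53 / 96391.54 × 100 = 94.3117

94.3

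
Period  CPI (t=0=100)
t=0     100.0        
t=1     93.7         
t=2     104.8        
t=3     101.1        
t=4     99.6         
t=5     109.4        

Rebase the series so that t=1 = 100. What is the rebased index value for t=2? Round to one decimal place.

111.8

Rebased(t=2) = 104.8 / 93.7 × 100 = 111.8463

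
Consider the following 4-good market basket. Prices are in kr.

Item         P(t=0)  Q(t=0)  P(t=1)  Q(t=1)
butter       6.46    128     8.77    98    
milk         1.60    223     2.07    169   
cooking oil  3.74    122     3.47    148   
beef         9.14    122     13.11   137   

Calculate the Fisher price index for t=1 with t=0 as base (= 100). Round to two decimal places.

130.40

Laspeyres component (base-period weights):
ΣP(t=1)Q(t=0) = 8.77×128 + 2.07×223 + 3.47×122 + 13.11×122 = 1122.56 + 461.61 + 423.34 + 1599.42 = 3606.93
ΣP(t=0)Q(t=0) = 6.46×128 + 1.60×223 + 3.74×122 + 9.14×122 = 826.88 + 356.8 + 456.28 + 1115.08 = 2755.04
L = 3606.93 / 2755.04 × 100 = 130.9211
Paasche component (current-period weights):
ΣP(t=1)Q(t=1) = 8.77×98 + 2.07×169 + 3.47×148 + 13.11×137 = 859.46 + 349.83 + 513.56 + 1796.07 = 3518.92
ΣP(t=0)Q(t=1) = 6.46×98 + 1.60×169 + 3.74×148 + 9.14×137 = 633.08 + 270.4 + 553.52 + 1252.18 = 2709.18
P = 3518.92 / 2709.18 × 100 = 129.8887
Fisher = √(L × P) = √(130.9211 × 129.8887) = 130.4039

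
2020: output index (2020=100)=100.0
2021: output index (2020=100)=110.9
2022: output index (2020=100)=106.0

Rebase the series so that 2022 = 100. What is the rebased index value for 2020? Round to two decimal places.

94.34

Rebased(2020) = 100.0 / 106.0 × 100 = 94.3396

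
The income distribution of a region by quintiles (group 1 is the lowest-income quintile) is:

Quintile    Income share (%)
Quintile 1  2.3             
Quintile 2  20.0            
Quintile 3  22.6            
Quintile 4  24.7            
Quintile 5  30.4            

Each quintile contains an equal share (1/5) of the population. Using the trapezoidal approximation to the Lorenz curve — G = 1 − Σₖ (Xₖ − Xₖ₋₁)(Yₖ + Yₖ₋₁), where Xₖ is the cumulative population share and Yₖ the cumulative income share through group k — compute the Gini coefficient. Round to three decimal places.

0.244

Cumulative income shares Yₖ: 0.0230, 0.2230, 0.4490, 0.6960, 1.0000
Σ (Xₖ−Xₖ₋₁)(Yₖ+Yₖ₋₁) = (1/5)(0.0230+0.0000) + (1/5)(0.2230+0.0230) + (1/5)(0.4490+0.2230) + (1/5)(0.6960+0.4490) + (1/5)(1.0000+0.6960)
  = 0.0046 + 0.0492 + 0.1344 + 0.2290 + 0.3392 = 0.7564
G = 1 − 0.7564 = 0.2436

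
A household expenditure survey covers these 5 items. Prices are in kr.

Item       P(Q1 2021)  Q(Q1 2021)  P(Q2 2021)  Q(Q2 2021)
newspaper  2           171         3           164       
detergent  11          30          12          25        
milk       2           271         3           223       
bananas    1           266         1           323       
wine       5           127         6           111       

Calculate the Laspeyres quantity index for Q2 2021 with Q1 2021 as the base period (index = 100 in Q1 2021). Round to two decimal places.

Laspeyres quantity index uses base-period prices as weights.
ΣP(Q1 2021)·Q(Q2 2021) = 2×164 + 11×25 + 2×223 + 1×323 + 5×111 = 328 + 275 + 446 + 323 + 555 = 1927
ΣP(Q1 2021)·Q(Q1 2021) = 2×171 + 11×30 + 2×271 + 1×266 + 5×127 = 342 + 330 + 542 + 266 + 635 = 2115
Index = 1927 / 2115 × 100 = 91.1111

91.11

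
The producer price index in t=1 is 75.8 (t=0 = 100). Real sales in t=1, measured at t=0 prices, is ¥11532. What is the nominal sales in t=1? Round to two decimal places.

8741.26

Nominal = Real × (Index/100) = 11532 × (75.8/100)
        = 11532 × 0.758 = 8741.2560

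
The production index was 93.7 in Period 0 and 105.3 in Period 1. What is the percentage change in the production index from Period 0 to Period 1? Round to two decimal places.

Change = (105.3 − 93.7) / 93.7 × 100
       = 11.6 / 93.7 × 100 = 12.3799%

12.38%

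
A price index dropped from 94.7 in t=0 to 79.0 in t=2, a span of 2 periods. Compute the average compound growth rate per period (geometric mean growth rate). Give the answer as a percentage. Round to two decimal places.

-8.66%

Growth factor = (79.0/94.7)^(1/2) = (0.834213)^(1/2) = 0.913353
Growth rate = 0.913353 − 1 = -0.086647 = -8.6647%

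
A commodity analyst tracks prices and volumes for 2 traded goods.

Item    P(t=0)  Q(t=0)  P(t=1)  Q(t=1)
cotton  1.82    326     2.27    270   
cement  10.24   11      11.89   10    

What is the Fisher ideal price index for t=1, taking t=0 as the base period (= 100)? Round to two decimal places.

Laspeyres component (base-period weights):
ΣP(t=1)Q(t=0) = 2.27×326 + 11.89×11 = 740.02 + 130.79 = 870.81
ΣP(t=0)Q(t=0) = 1.82×326 + 10.24×11 = 593.32 + 112.64 = 705.96
L = 870.81 / 705.96 × 100 = 123.3512
Paasche component (current-period weights):
ΣP(t=1)Q(t=1) = 2.27×270 + 11.89×10 = 612.9 + 118.9 = 731.8
ΣP(t=0)Q(t=1) = 1.82×270 + 10.24×10 = 491.4 + 102.4 = 593.8
P = 731.8 / 593.8 × 100 = 123.2401
Fisher = √(L × P) = √(123.3512 × 123.2401) = 123.2957

123.30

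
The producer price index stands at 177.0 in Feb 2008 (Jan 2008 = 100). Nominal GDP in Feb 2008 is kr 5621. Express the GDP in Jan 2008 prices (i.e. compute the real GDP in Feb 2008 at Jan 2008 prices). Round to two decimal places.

3175.71

Real = Nominal ÷ (Index/100) = 5621 ÷ (177.0/100)
     = 5621 ÷ 1.770 = 3175.7062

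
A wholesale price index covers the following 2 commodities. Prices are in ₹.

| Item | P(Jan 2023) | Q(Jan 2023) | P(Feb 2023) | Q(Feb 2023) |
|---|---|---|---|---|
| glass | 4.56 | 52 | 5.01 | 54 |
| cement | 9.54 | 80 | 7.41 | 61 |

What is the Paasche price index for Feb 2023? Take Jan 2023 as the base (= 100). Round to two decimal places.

Paasche price index uses current-period quantities as weights.
ΣP(Feb 2023)·Q(Feb 2023) = 5.01×54 + 7.41×61 = 270.54 + 452.01 = 722.55
ΣP(Jan 2023)·Q(Feb 2023) = 4.56×54 + 9.54×61 = 246.24 + 581.94 = 828.18
Index = 722.55 / 828.18 × 100 = 87.2455

87.25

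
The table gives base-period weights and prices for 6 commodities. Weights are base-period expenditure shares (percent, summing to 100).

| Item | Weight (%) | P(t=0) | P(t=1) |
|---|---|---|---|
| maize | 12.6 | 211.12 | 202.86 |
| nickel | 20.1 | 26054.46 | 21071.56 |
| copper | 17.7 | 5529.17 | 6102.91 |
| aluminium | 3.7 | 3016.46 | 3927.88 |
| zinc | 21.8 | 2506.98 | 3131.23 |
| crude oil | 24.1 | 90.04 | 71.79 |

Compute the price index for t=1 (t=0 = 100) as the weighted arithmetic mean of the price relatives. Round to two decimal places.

99.16

maize: 12.6 × (202.86/211.12) = 12.6 × 0.960875 = 12.1070
nickel: 20.1 × (21071.56/26054.46) = 20.1 × 0.808751 = 16.2559
copper: 17.7 × (6102.91/5529.17) = 17.7 × 1.103766 = 19.5367
aluminium: 3.7 × (3927.88/3016.46) = 3.7 × 1.302149 = 4.8180
zinc: 21.8 × (3131.23/2506.98) = 21.8 × 1.249005 = 27.2283
crude oil: 24.1 × (71.79/90.04) = 24.1 × 0.797312 = 19.2152
Index = Σ wᵢ·(p₁ᵢ/p₀ᵢ) = 12.1070 + 16.2559 + 19.5367 + 4.8180 + 27.2283 + 19.2152 = 99.1611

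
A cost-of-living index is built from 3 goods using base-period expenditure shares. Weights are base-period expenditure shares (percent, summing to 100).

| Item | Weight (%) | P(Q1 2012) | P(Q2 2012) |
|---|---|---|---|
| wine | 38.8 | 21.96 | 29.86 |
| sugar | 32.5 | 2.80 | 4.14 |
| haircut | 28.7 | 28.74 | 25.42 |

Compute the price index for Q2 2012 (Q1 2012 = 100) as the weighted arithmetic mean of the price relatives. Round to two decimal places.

126.20

wine: 38.8 × (29.86/21.96) = 38.8 × 1.359745 = 52.7581
sugar: 32.5 × (4.14/2.80) = 32.5 × 1.478571 = 48.0536
haircut: 28.7 × (25.42/28.74) = 28.7 × 0.884482 = 25.3846
Index = Σ wᵢ·(p₁ᵢ/p₀ᵢ) = 52.7581 + 48.0536 + 25.3846 = 126.1963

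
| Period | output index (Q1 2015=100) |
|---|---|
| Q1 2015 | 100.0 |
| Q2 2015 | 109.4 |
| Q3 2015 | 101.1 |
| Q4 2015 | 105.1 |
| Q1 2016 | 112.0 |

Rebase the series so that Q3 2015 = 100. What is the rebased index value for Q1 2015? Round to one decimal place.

98.9

Rebased(Q1 2015) = 100.0 / 101.1 × 100 = 98.9120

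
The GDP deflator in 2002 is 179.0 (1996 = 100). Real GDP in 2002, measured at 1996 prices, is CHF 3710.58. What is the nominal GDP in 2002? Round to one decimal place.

6641.9

Nominal = Real × (Index/100) = 3710.58 × (179.0/100)
        = 3710.58 × 1.790 = 6641.9382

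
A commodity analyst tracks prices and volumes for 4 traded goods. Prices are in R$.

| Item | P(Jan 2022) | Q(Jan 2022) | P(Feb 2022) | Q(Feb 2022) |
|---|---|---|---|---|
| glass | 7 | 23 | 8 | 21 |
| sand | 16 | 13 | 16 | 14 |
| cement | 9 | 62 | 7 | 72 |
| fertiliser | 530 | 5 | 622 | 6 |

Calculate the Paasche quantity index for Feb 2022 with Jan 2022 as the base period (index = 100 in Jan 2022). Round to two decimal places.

Paasche quantity index uses current-period prices as weights.
ΣP(Feb 2022)·Q(Feb 2022) = 8×21 + 16×14 + 7×72 + 622×6 = 168 + 224 + 504 + 3732 = 4628
ΣP(Feb 2022)·Q(Jan 2022) = 8×23 + 16×13 + 7×62 + 622×5 = 184 + 208 + 434 + 3110 = 3936
Index = 4628 / 3936 × 100 = 117.5813

117.58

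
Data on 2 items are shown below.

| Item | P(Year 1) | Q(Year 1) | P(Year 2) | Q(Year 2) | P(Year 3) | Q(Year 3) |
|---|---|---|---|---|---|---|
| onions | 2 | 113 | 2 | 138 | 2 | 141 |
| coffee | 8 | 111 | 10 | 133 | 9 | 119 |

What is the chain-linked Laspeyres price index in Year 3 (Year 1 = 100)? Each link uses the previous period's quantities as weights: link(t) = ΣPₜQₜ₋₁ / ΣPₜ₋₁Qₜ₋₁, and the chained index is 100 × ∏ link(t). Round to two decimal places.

110.00

Link Year 1→Year 2:
ΣP(Year 2)Q(Year 1) = 2×113 + 10×111 = 226 + 1110 = 1336
ΣP(Year 1)Q(Year 1) = 2×113 + 8×111 = 226 + 888 = 1114
link = 1336/1114 = 1.199282
Link Year 2→Year 3:
ΣP(Year 3)Q(Year 2) = 2×138 + 9×133 = 276 + 1197 = 1473
ΣP(Year 2)Q(Year 2) = 2×138 + 10×133 = 276 + 1330 = 1606
link = 1473/1606 = 0.917186
Chained index = 100 × 1.199282 × 0.917186 = 109.9964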